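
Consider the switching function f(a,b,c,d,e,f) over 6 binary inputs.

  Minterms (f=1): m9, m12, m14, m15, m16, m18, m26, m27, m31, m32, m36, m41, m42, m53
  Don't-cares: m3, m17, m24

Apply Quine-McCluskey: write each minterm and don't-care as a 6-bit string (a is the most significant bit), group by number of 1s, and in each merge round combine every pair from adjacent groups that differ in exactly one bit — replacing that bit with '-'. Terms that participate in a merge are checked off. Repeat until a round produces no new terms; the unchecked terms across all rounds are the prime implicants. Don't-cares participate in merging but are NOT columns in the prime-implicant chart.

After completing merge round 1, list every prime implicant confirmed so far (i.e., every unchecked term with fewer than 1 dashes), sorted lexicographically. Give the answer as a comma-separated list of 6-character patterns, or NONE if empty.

000011, 101010, 110101

size-2^0 implicants → 000011  001001(✓)  001100(✓)  001110(✓)  001111(✓)  010000(✓)  010001(✓)  010010(✓)  011000(✓)  011010(✓)  011011(✓)  011111(✓)  100000(✓)  100100(✓)  101001(✓)  101010  110101
size-2^1 implicants → -01001  0-1111  0011-0  00111-  01-000(✓)  01-010(✓)  0100-0(✓)  01000-  011-11  0110-0(✓)  01101-  100-00
size-2^2 implicants → 01-0-0
Unchecked terms (primes): -01001, 0-1111, 000011, 0011-0, 00111-, 01-0-0, 01000-, 011-11, 01101-, 100-00, 101010, 110101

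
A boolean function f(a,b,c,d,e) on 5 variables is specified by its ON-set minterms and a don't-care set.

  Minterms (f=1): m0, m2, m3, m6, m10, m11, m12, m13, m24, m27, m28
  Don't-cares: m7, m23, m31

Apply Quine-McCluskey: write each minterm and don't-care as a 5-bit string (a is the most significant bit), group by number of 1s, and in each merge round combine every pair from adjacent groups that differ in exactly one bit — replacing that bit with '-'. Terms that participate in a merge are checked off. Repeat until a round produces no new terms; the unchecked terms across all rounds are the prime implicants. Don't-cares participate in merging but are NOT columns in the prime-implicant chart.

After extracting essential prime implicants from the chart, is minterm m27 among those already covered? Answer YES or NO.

size-2^0 implicants → 00000(✓)  00010(✓)  00011(✓)  00110(✓)  00111(✓)  01010(✓)  01011(✓)  01100(✓)  01101(✓)  10111(✓)  11000(✓)  11011(✓)  11100(✓)  11111(✓)
size-2^1 implicants → -0111  -1011  -1100  0-010(✓)  0-011(✓)  00-10(✓)  00-11(✓)  000-0  0001-(✓)  0011-(✓)  0101-(✓)  0110-  1-111  11-00  11-11
size-2^2 implicants → 0-01-  00-1-
Unchecked terms (primes): -0111, -1011, -1100, 0-01-, 00-1-, 000-0, 0110-, 1-111, 11-00, 11-11
Minterm coverage:
  m0 ⊆ 000-0 [E]
  m2 ⊆ 0-01-,00-1-,000-0
  m3 ⊆ 0-01-,00-1-
  m6 ⊆ 00-1- [E]
  m10 ⊆ 0-01- [E]
  m11 ⊆ -1011,0-01-
  m12 ⊆ -1100,0110-
  m13 ⊆ 0110- [E]
  m24 ⊆ 11-00 [E]
  m27 ⊆ -1011,11-11
  m28 ⊆ -1100,11-00
E = {0-01-, 00-1-, 000-0, 0110-, 11-00}

NO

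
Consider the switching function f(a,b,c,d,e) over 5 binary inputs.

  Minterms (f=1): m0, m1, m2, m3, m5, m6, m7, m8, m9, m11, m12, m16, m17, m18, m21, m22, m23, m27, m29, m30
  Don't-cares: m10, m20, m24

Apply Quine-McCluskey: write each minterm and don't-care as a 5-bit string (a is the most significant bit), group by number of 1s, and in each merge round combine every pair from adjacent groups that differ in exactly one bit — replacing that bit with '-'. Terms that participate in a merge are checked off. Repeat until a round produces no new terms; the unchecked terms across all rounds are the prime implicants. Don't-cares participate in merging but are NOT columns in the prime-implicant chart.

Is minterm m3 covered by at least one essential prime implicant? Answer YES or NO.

size-2^0 implicants → 00000(✓)  00001(✓)  00010(✓)  00011(✓)  00101(✓)  00110(✓)  00111(✓)  01000(✓)  01001(✓)  01010(✓)  01011(✓)  01100(✓)  10000(✓)  10001(✓)  10010(✓)  10100(✓)  10101(✓)  10110(✓)  10111(✓)  11000(✓)  11011(✓)  11101(✓)  11110(✓)
size-2^1 implicants → -0000(✓)  -0001(✓)  -0010(✓)  -0101(✓)  -0110(✓)  -0111(✓)  -1000(✓)  -1011  0-000(✓)  0-001(✓)  0-010(✓)  0-011(✓)  00-01(✓)  00-10(✓)  00-11(✓)  000-0(✓)  000-1(✓)  0000-(✓)  0001-(✓)  001-1(✓)  0011-(✓)  01-00  010-0(✓)  010-1(✓)  0100-(✓)  0101-(✓)  1-000(✓)  1-101  1-110  10-00(✓)  10-01(✓)  10-10(✓)  100-0(✓)  1000-(✓)  101-0(✓)  101-1(✓)  1010-(✓)  1011-(✓)
size-2^2 implicants → --000  -0-01  -0-10  -00-0  -000-  -01-1  -011-  0-0-0(✓)  0-0-1(✓)  0-00-(✓)  0-01-(✓)  00--1  00-1-  000--(✓)  010--(✓)  10--0  10-0-  101--
size-2^3 implicants → 0-0--
Unchecked terms (primes): --000, -0-01, -0-10, -00-0, -000-, -01-1, -011-, -1011, 0-0--, 00--1, 00-1-, 01-00, 1-101, 1-110, 10--0, 10-0-, 101--
Minterm coverage:
  m0 ⊆ --000,-00-0,-000-,0-0--
  m1 ⊆ -0-01,-000-,0-0--,00--1
  m2 ⊆ -0-10,-00-0,0-0--,00-1-
  m3 ⊆ 0-0--,00--1,00-1-
  m5 ⊆ -0-01,-01-1,00--1
  m6 ⊆ -0-10,-011-,00-1-
  m7 ⊆ -01-1,-011-,00--1,00-1-
  m8 ⊆ --000,0-0--,01-00
  m9 ⊆ 0-0-- [E]
  m11 ⊆ -1011,0-0--
  m12 ⊆ 01-00 [E]
  m16 ⊆ --000,-00-0,-000-,10--0,10-0-
  m17 ⊆ -0-01,-000-,10-0-
  m18 ⊆ -0-10,-00-0,10--0
  m21 ⊆ -0-01,-01-1,1-101,10-0-,101--
  m22 ⊆ -0-10,-011-,1-110,10--0,101--
  m23 ⊆ -01-1,-011-,101--
  m27 ⊆ -1011 [E]
  m29 ⊆ 1-101 [E]
  m30 ⊆ 1-110 [E]
E = {-1011, 0-0--, 01-00, 1-101, 1-110}

YES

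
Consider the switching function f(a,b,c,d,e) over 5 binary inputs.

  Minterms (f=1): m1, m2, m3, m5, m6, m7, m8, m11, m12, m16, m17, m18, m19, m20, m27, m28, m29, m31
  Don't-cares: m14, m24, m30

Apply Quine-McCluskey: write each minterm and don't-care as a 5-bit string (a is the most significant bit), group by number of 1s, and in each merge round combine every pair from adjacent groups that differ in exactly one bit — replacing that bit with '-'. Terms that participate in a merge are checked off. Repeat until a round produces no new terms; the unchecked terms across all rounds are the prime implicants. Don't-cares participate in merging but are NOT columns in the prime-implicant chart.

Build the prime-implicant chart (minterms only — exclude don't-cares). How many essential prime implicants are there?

size-2^0 implicants → 00001(✓)  00010(✓)  00011(✓)  00101(✓)  00110(✓)  00111(✓)  01000(✓)  01011(✓)  01100(✓)  01110(✓)  10000(✓)  10001(✓)  10010(✓)  10011(✓)  10100(✓)  11000(✓)  11011(✓)  11100(✓)  11101(✓)  11110(✓)  11111(✓)
size-2^1 implicants → -0001(✓)  -0010(✓)  -0011(✓)  -1000(✓)  -1011(✓)  -1100(✓)  -1110(✓)  0-011(✓)  0-110  00-01(✓)  00-10(✓)  00-11(✓)  000-1(✓)  0001-(✓)  001-1(✓)  0011-(✓)  01-00(✓)  011-0(✓)  1-000(✓)  1-011(✓)  1-100(✓)  10-00(✓)  100-0(✓)  100-1(✓)  1000-(✓)  1001-(✓)  11-00(✓)  11-11  111-0(✓)  111-1(✓)  1110-(✓)  1111-(✓)
size-2^2 implicants → --011  -00-1  -001-  -1-00  -11-0  00--1  00-1-  1--00  100--  111--
Unchecked terms (primes): --011, -00-1, -001-, -1-00, -11-0, 0-110, 00--1, 00-1-, 1--00, 100--, 11-11, 111--
Minterm coverage:
  m1 ⊆ -00-1,00--1
  m2 ⊆ -001-,00-1-
  m3 ⊆ --011,-00-1,-001-,00--1,00-1-
  m5 ⊆ 00--1 [E]
  m6 ⊆ 0-110,00-1-
  m7 ⊆ 00--1,00-1-
  m8 ⊆ -1-00 [E]
  m11 ⊆ --011 [E]
  m12 ⊆ -1-00,-11-0
  m16 ⊆ 1--00,100--
  m17 ⊆ -00-1,100--
  m18 ⊆ -001-,100--
  m19 ⊆ --011,-00-1,-001-,100--
  m20 ⊆ 1--00 [E]
  m27 ⊆ --011,11-11
  m28 ⊆ -1-00,-11-0,1--00,111--
  m29 ⊆ 111-- [E]
  m31 ⊆ 11-11,111--
E = {--011, -1-00, 00--1, 1--00, 111--}

5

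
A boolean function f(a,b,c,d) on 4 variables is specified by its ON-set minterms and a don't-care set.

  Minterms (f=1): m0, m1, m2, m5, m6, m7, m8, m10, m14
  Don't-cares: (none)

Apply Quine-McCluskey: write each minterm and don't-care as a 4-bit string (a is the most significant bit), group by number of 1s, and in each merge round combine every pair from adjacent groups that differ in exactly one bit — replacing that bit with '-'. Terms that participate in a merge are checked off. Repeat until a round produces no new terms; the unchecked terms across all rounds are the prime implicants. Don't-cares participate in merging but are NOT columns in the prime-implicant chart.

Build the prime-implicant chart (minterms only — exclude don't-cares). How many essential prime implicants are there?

[col 0] 0000*, 0001*, 0010*, 0101*, 0110*, 0111*, 1000*, 1010*, 1110*
[col 1] -000*, -010*, -110*, 0-01, 0-10*, 00-0*, 000-, 01-1, 011-, 1-10*, 10-0*
[col 2] --10, -0-0
Prime implicants: --10, -0-0, 0-01, 000-, 01-1, 011-
PI chart (minterm → PIs covering it):
  0 | -0-0,000-
  1 | 0-01,000-
  2 | --10,-0-0
  5 | 0-01,01-1
  6 | --10,011-
  7 | 01-1,011-
  8 | -0-0  (sole → essential)
  10 | --10,-0-0
  14 | --10  (sole → essential)
Essential prime implicants: --10, -0-0

2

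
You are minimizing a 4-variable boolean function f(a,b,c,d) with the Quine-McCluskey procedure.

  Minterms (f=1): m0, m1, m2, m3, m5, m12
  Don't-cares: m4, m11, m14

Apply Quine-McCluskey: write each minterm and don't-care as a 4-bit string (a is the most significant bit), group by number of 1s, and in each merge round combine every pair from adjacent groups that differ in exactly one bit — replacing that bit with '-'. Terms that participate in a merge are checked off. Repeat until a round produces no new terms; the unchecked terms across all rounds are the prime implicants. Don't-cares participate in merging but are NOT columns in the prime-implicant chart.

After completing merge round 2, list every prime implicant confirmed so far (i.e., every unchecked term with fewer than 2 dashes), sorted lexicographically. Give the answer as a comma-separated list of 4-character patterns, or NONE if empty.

-011, -100, 11-0

size-2^0 implicants → 0000(✓)  0001(✓)  0010(✓)  0011(✓)  0100(✓)  0101(✓)  1011(✓)  1100(✓)  1110(✓)
size-2^1 implicants → -011  -100  0-00(✓)  0-01(✓)  00-0(✓)  00-1(✓)  000-(✓)  001-(✓)  010-(✓)  11-0
size-2^2 implicants → 0-0-  00--
Unchecked terms (primes): -011, -100, 0-0-, 00--, 11-0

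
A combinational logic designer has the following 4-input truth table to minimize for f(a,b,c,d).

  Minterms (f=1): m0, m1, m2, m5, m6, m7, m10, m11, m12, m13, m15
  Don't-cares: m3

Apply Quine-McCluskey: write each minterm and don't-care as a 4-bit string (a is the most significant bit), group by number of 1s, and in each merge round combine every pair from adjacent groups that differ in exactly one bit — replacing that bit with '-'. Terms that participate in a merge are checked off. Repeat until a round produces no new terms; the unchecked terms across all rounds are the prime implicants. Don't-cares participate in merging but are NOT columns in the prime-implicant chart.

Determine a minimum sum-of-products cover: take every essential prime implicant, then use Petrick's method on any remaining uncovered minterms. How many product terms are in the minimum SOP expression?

Round 0: 0000✓ 0001✓ 0010✓ 0011✓ 0101✓ 0110✓ 0111✓ 1010✓ 1011✓ 1100✓ 1101✓ 1111✓
Round 1: -010✓ -011✓ -101✓ -111✓ 0-01✓ 0-10✓ 0-11✓ 00-0✓ 00-1✓ 000-✓ 001-✓ 01-1✓ 011-✓ 1-11✓ 101-✓ 11-1✓ 110-
Round 2: --11 -01- -1-1 0--1 0-1- 00--
PIs = {--11, -01-, -1-1, 0--1, 0-1-, 00--, 110-}
Coverage chart:
  m0: 00-- ←essential
  m1: 0--1,00--
  m2: -01-,0-1-,00--
  m5: -1-1,0--1
  m6: 0-1- ←essential
  m7: --11,-1-1,0--1,0-1-
  m10: -01- ←essential
  m11: --11,-01-
  m12: 110- ←essential
  m13: -1-1,110-
  m15: --11,-1-1
Essential: -01-, 0-1-, 00--, 110-
Petrick residual → -1-1
Min cover (5 terms): b'c + bd + a'c + a'b' + abc'

5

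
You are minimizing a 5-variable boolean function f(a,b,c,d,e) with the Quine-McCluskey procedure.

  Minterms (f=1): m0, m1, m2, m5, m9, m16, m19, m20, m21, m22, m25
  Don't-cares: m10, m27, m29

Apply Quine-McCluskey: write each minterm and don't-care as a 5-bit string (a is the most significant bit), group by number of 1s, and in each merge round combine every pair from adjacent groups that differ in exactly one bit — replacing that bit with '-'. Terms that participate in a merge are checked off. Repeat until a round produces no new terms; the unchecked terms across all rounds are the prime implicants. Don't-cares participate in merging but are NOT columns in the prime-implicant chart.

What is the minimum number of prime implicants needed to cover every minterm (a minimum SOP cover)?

7

[col 0] 00000*, 00001*, 00010*, 00101*, 01001*, 01010*, 10000*, 10011*, 10100*, 10101*, 10110*, 11001*, 11011*, 11101*
[col 1] -0000, -0101, -1001, 0-001, 0-010, 00-01, 000-0, 0000-, 1-011, 1-101, 10-00, 101-0, 1010-, 11-01, 110-1
Prime implicants: -0000, -0101, -1001, 0-001, 0-010, 00-01, 000-0, 0000-, 1-011, 1-101, 10-00, 101-0, 1010-, 11-01, 110-1
PI chart (minterm → PIs covering it):
  0 | -0000,000-0,0000-
  1 | 0-001,00-01,0000-
  2 | 0-010,000-0
  5 | -0101,00-01
  9 | -1001,0-001
  16 | -0000,10-00
  19 | 1-011  (sole → essential)
  20 | 10-00,101-0,1010-
  21 | -0101,1-101,1010-
  22 | 101-0  (sole → essential)
  25 | -1001,11-01,110-1
Essential prime implicants: 1-011, 101-0
Petrick residual → -0000, -0101, -1001, 0-001, 0-010
Minimum SOP uses 7 PIs: b'c'd'e' + b'cd'e + bc'd'e + a'c'd'e + a'c'de' + ac'de + ab'ce'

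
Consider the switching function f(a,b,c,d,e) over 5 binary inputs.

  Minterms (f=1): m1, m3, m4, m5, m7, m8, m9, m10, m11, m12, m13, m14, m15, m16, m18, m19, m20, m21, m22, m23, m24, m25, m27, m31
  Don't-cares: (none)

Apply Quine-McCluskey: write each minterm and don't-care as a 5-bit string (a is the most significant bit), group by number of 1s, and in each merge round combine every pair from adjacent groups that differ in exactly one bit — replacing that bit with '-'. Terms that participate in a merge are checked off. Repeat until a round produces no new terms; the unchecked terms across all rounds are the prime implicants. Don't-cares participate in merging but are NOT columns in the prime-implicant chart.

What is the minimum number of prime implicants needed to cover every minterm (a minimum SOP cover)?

6

[col 0] 00001*, 00011*, 00100*, 00101*, 00111*, 01000*, 01001*, 01010*, 01011*, 01100*, 01101*, 01110*, 01111*, 10000*, 10010*, 10011*, 10100*, 10101*, 10110*, 10111*, 11000*, 11001*, 11011*, 11111*
[col 1] -0011*, -0100*, -0101*, -0111*, -1000*, -1001*, -1011*, -1111*, 0-001*, 0-011*, 0-100*, 0-101*, 0-111*, 00-01*, 00-11*, 000-1*, 001-1*, 0010-*, 01-00*, 01-01*, 01-10*, 01-11*, 010-0*, 010-1*, 0100-*, 0101-*, 011-0*, 011-1*, 0110-*, 0111-*, 1-000, 1-011*, 1-111*, 10-00*, 10-10*, 10-11*, 100-0*, 1001-*, 101-0*, 101-1*, 1010-*, 1011-*, 11-11*, 110-1*, 1100-*
[col 2] --011*, --111*, -0-11*, -01-1, -010-, -1-11*, -10-1, -100-, 0--01*, 0--11*, 0-0-1*, 0-1-1*, 0-10-, 00--1*, 01--0*, 01--1*, 01-0-*, 01-1-*, 010--*, 011--*, 1--11*, 10--0, 10-1-, 101--
[col 3] ---11, 0---1, 01---
Prime implicants: ---11, -01-1, -010-, -10-1, -100-, 0---1, 0-10-, 01---, 1-000, 10--0, 10-1-, 101--
PI chart (minterm → PIs covering it):
  1 | 0---1  (sole → essential)
  3 | ---11,0---1
  4 | -010-,0-10-
  5 | -01-1,-010-,0---1,0-10-
  7 | ---11,-01-1,0---1
  8 | -100-,01---
  9 | -10-1,-100-,0---1,01---
  10 | 01---  (sole → essential)
  11 | ---11,-10-1,0---1,01---
  12 | 0-10-,01---
  13 | 0---1,0-10-,01---
  14 | 01---  (sole → essential)
  15 | ---11,0---1,01---
  16 | 1-000,10--0
  18 | 10--0,10-1-
  19 | ---11,10-1-
  20 | -010-,10--0,101--
  21 | -01-1,-010-,101--
  22 | 10--0,10-1-,101--
  23 | ---11,-01-1,10-1-,101--
  24 | -100-,1-000
  25 | -10-1,-100-
  27 | ---11,-10-1
  31 | ---11  (sole → essential)
Essential prime implicants: ---11, 0---1, 01---
Petrick residual → -010-, -100-, 10--0
Minimum SOP uses 6 PIs: de + b'cd' + bc'd' + a'e + a'b + ab'e'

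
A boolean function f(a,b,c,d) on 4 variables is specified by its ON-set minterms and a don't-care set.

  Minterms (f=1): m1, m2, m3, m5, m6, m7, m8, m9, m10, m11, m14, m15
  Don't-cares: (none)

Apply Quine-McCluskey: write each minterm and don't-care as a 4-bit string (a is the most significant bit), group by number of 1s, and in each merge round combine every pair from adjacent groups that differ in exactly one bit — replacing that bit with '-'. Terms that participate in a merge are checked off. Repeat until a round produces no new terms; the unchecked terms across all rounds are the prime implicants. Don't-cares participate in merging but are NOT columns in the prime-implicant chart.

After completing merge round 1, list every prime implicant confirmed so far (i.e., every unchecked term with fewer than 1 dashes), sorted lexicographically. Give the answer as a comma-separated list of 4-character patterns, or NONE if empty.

[col 0] 0001*, 0010*, 0011*, 0101*, 0110*, 0111*, 1000*, 1001*, 1010*, 1011*, 1110*, 1111*
[col 1] -001*, -010*, -011*, -110*, -111*, 0-01*, 0-10*, 0-11*, 00-1*, 001-*, 01-1*, 011-*, 1-10*, 1-11*, 10-0*, 10-1*, 100-*, 101-*, 111-*
[col 2] --10*, --11*, -0-1, -01-*, -11-*, 0--1, 0-1-*, 1-1-*, 10--
[col 3] --1-
Prime implicants: --1-, -0-1, 0--1, 10--

NONE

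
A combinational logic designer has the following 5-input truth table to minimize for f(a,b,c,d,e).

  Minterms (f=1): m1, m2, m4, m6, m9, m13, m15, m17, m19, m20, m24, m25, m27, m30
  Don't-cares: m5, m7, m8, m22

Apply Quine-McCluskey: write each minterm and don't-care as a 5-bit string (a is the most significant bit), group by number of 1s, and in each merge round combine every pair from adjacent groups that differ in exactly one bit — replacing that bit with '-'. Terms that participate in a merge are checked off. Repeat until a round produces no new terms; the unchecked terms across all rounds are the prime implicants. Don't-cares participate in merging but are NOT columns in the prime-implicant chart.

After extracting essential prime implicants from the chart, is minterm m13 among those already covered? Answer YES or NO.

YES

[col 0] 00001*, 00010*, 00100*, 00101*, 00110*, 00111*, 01000*, 01001*, 01101*, 01111*, 10001*, 10011*, 10100*, 10110*, 11000*, 11001*, 11011*, 11110*
[col 1] -0001*, -0100*, -0110*, -1000*, -1001*, 0-001*, 0-101*, 0-111*, 00-01*, 00-10, 001-0*, 001-1*, 0010-*, 0011-*, 01-01*, 0100-*, 011-1*, 1-001*, 1-011*, 1-110, 100-1*, 101-0*, 110-1*, 1100-*
[col 2] --001, -01-0, -100-, 0--01, 0-1-1, 001--, 1-0-1
Prime implicants: --001, -01-0, -100-, 0--01, 0-1-1, 00-10, 001--, 1-0-1, 1-110
PI chart (minterm → PIs covering it):
  1 | --001,0--01
  2 | 00-10  (sole → essential)
  4 | -01-0,001--
  6 | -01-0,00-10,001--
  9 | --001,-100-,0--01
  13 | 0--01,0-1-1
  15 | 0-1-1  (sole → essential)
  17 | --001,1-0-1
  19 | 1-0-1  (sole → essential)
  20 | -01-0  (sole → essential)
  24 | -100-  (sole → essential)
  25 | --001,-100-,1-0-1
  27 | 1-0-1  (sole → essential)
  30 | 1-110  (sole → essential)
Essential prime implicants: -01-0, -100-, 0-1-1, 00-10, 1-0-1, 1-110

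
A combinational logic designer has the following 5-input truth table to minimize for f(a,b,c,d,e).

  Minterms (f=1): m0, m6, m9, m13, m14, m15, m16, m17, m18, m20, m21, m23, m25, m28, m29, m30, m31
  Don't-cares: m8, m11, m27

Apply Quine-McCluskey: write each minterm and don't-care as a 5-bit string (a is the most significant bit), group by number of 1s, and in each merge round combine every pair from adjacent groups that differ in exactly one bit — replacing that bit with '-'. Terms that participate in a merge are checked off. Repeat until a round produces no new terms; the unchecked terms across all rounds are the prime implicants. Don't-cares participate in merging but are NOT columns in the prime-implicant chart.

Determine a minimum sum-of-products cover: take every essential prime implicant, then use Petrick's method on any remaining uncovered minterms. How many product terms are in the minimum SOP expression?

size-2^0 implicants → 00000(✓)  00110(✓)  01000(✓)  01001(✓)  01011(✓)  01101(✓)  01110(✓)  01111(✓)  10000(✓)  10001(✓)  10010(✓)  10100(✓)  10101(✓)  10111(✓)  11001(✓)  11011(✓)  11100(✓)  11101(✓)  11110(✓)  11111(✓)
size-2^1 implicants → -0000  -1001(✓)  -1011(✓)  -1101(✓)  -1110(✓)  -1111(✓)  0-000  0-110  01-01(✓)  01-11(✓)  010-1(✓)  0100-  011-1(✓)  0111-(✓)  1-001(✓)  1-100(✓)  1-101(✓)  1-111(✓)  10-00(✓)  10-01(✓)  100-0  1000-(✓)  101-1(✓)  1010-(✓)  11-01(✓)  11-11(✓)  110-1(✓)  111-0(✓)  111-1(✓)  1110-(✓)  1111-(✓)
size-2^2 implicants → -1-01(✓)  -1-11(✓)  -10-1(✓)  -11-1(✓)  -111-  01--1(✓)  1--01  1-1-1  1-10-  10-0-  11--1(✓)  111--
size-2^3 implicants → -1--1
Unchecked terms (primes): -0000, -1--1, -111-, 0-000, 0-110, 0100-, 1--01, 1-1-1, 1-10-, 10-0-, 100-0, 111--
Minterm coverage:
  m0 ⊆ -0000,0-000
  m6 ⊆ 0-110 [E]
  m9 ⊆ -1--1,0100-
  m13 ⊆ -1--1 [E]
  m14 ⊆ -111-,0-110
  m15 ⊆ -1--1,-111-
  m16 ⊆ -0000,10-0-,100-0
  m17 ⊆ 1--01,10-0-
  m18 ⊆ 100-0 [E]
  m20 ⊆ 1-10-,10-0-
  m21 ⊆ 1--01,1-1-1,1-10-,10-0-
  m23 ⊆ 1-1-1 [E]
  m25 ⊆ -1--1,1--01
  m28 ⊆ 1-10-,111--
  m29 ⊆ -1--1,1--01,1-1-1,1-10-,111--
  m30 ⊆ -111-,111--
  m31 ⊆ -1--1,-111-,1-1-1,111--
E = {-1--1, 0-110, 1-1-1, 100-0}
Petrick residual → -0000, 10-0-, 111--
Cover = b'c'd'e' + be + a'cde' + ace + ab'd' + ab'c'e' + abc  |cover|=7

7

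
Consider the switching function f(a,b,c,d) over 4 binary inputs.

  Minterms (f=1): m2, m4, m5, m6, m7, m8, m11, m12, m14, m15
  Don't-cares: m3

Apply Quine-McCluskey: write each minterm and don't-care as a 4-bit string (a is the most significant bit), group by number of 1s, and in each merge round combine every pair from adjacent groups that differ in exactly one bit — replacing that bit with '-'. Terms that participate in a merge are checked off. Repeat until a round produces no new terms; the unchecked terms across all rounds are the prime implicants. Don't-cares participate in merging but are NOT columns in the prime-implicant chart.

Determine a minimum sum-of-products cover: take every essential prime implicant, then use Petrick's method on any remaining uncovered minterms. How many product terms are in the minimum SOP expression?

[col 0] 0010*, 0011*, 0100*, 0101*, 0110*, 0111*, 1000*, 1011*, 1100*, 1110*, 1111*
[col 1] -011*, -100*, -110*, -111*, 0-10*, 0-11*, 001-*, 01-0*, 01-1*, 010-*, 011-*, 1-00, 1-11*, 11-0*, 111-*
[col 2] --11, -1-0, -11-, 0-1-, 01--
Prime implicants: --11, -1-0, -11-, 0-1-, 01--, 1-00
PI chart (minterm → PIs covering it):
  2 | 0-1-  (sole → essential)
  4 | -1-0,01--
  5 | 01--  (sole → essential)
  6 | -1-0,-11-,0-1-,01--
  7 | --11,-11-,0-1-,01--
  8 | 1-00  (sole → essential)
  11 | --11  (sole → essential)
  12 | -1-0,1-00
  14 | -1-0,-11-
  15 | --11,-11-
Essential prime implicants: --11, 0-1-, 01--, 1-00
Petrick residual → -1-0
Minimum SOP uses 5 PIs: cd + bd' + a'c + a'b + ac'd'

5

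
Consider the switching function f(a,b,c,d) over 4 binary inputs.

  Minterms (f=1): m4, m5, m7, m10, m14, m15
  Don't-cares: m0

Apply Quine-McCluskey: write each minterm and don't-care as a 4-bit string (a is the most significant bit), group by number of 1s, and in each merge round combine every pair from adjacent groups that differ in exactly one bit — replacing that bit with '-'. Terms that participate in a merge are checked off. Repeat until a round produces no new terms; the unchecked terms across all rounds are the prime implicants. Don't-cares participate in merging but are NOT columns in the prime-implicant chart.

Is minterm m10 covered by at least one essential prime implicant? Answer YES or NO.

Round 0: 0000✓ 0100✓ 0101✓ 0111✓ 1010✓ 1110✓ 1111✓
Round 1: -111 0-00 01-1 010- 1-10 111-
PIs = {-111, 0-00, 01-1, 010-, 1-10, 111-}
Coverage chart:
  m4: 0-00,010-
  m5: 01-1,010-
  m7: -111,01-1
  m10: 1-10 ←essential
  m14: 1-10,111-
  m15: -111,111-
Essential: 1-10

YES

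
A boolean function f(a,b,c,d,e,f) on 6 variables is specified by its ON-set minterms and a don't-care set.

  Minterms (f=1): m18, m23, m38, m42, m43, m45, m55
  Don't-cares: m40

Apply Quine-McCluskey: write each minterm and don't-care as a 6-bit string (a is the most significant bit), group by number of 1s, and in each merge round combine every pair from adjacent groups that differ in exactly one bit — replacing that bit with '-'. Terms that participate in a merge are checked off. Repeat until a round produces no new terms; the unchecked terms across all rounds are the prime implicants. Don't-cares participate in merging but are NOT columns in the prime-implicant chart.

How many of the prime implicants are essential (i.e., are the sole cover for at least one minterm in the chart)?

5

Round 0: 010010 010111✓ 100110 101000✓ 101010✓ 101011✓ 101101 110111✓
Round 1: -10111 1010-0 10101-
PIs = {-10111, 010010, 100110, 1010-0, 10101-, 101101}
Coverage chart:
  m18: 010010 ←essential
  m23: -10111 ←essential
  m38: 100110 ←essential
  m42: 1010-0,10101-
  m43: 10101- ←essential
  m45: 101101 ←essential
  m55: -10111 ←essential
Essential: -10111, 010010, 100110, 10101-, 101101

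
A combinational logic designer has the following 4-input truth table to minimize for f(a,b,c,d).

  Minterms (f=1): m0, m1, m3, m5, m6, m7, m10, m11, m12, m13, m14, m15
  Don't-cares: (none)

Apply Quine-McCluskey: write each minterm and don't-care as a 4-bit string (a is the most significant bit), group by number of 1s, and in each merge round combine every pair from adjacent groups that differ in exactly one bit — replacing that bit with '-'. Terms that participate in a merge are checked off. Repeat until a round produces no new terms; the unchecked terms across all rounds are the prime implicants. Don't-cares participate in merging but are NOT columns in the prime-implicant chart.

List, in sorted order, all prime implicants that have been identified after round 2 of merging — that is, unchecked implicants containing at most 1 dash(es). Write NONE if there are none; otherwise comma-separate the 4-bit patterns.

[col 0] 0000*, 0001*, 0011*, 0101*, 0110*, 0111*, 1010*, 1011*, 1100*, 1101*, 1110*, 1111*
[col 1] -011*, -101*, -110*, -111*, 0-01*, 0-11*, 00-1*, 000-, 01-1*, 011-*, 1-10*, 1-11*, 101-*, 11-0*, 11-1*, 110-*, 111-*
[col 2] --11, -1-1, -11-, 0--1, 1-1-, 11--
Prime implicants: --11, -1-1, -11-, 0--1, 000-, 1-1-, 11--

000-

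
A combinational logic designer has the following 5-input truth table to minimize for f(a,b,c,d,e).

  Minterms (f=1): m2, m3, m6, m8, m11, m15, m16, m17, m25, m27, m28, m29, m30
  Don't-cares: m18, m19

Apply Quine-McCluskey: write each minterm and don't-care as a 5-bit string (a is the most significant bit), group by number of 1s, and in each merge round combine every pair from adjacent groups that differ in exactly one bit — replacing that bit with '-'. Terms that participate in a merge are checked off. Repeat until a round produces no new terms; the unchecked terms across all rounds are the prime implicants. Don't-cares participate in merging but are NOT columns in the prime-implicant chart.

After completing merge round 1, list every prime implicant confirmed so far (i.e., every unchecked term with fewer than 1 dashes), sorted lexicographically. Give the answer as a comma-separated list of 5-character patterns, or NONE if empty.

01000

[col 0] 00010*, 00011*, 00110*, 01000, 01011*, 01111*, 10000*, 10001*, 10010*, 10011*, 11001*, 11011*, 11100*, 11101*, 11110*
[col 1] -0010*, -0011*, -1011*, 0-011*, 00-10, 0001-*, 01-11, 1-001*, 1-011*, 100-0*, 100-1*, 1000-*, 1001-*, 11-01, 110-1*, 111-0, 1110-
[col 2] --011, -001-, 1-0-1, 100--
Prime implicants: --011, -001-, 00-10, 01-11, 01000, 1-0-1, 100--, 11-01, 111-0, 1110-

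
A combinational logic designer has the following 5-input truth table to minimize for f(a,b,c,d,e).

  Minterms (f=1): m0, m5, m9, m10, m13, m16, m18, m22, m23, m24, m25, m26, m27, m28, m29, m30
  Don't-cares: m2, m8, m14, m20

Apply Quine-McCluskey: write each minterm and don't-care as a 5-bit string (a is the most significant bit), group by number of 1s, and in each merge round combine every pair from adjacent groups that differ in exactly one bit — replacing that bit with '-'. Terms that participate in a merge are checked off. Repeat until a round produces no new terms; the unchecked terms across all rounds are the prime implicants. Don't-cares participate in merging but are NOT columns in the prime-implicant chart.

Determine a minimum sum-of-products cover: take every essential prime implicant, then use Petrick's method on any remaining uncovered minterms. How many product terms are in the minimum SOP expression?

6

[col 0] 00000*, 00010*, 00101*, 01000*, 01001*, 01010*, 01101*, 01110*, 10000*, 10010*, 10100*, 10110*, 10111*, 11000*, 11001*, 11010*, 11011*, 11100*, 11101*, 11110*
[col 1] -0000*, -0010*, -1000*, -1001*, -1010*, -1101*, -1110*, 0-000*, 0-010*, 0-101, 000-0*, 01-01*, 01-10*, 010-0*, 0100-*, 1-000*, 1-010*, 1-100*, 1-110*, 10-00*, 10-10*, 100-0*, 101-0*, 1011-, 11-00*, 11-01*, 11-10*, 110-0*, 110-1*, 1100-*, 1101-*, 111-0*, 1110-*
[col 2] --000*, --010*, -00-0*, -1-01, -1-10, -10-0*, -100-, 0-0-0*, 1--00*, 1--10*, 1-0-0*, 1-1-0*, 10--0*, 11--0*, 11-0-, 110--
[col 3] --0-0, 1---0
Prime implicants: --0-0, -1-01, -1-10, -100-, 0-101, 1---0, 1011-, 11-0-, 110--
PI chart (minterm → PIs covering it):
  0 | --0-0  (sole → essential)
  5 | 0-101  (sole → essential)
  9 | -1-01,-100-
  10 | --0-0,-1-10
  13 | -1-01,0-101
  16 | --0-0,1---0
  18 | --0-0,1---0
  22 | 1---0,1011-
  23 | 1011-  (sole → essential)
  24 | --0-0,-100-,1---0,11-0-,110--
  25 | -1-01,-100-,11-0-,110--
  26 | --0-0,-1-10,1---0,110--
  27 | 110--  (sole → essential)
  28 | 1---0,11-0-
  29 | -1-01,11-0-
  30 | -1-10,1---0
Essential prime implicants: --0-0, 0-101, 1011-, 110--
Petrick residual → -1-01, 1---0
Minimum SOP uses 6 PIs: c'e' + bd'e + a'cd'e + ae' + ab'cd + abc'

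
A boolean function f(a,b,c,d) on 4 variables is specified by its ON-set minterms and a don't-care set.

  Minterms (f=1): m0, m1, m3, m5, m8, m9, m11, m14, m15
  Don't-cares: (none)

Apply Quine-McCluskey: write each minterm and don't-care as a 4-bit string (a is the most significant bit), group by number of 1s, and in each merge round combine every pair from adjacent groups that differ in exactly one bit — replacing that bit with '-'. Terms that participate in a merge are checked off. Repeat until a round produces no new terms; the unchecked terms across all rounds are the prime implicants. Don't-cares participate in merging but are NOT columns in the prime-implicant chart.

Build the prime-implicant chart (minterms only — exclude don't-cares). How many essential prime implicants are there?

[col 0] 0000*, 0001*, 0011*, 0101*, 1000*, 1001*, 1011*, 1110*, 1111*
[col 1] -000*, -001*, -011*, 0-01, 00-1*, 000-*, 1-11, 10-1*, 100-*, 111-
[col 2] -0-1, -00-
Prime implicants: -0-1, -00-, 0-01, 1-11, 111-
PI chart (minterm → PIs covering it):
  0 | -00-  (sole → essential)
  1 | -0-1,-00-,0-01
  3 | -0-1  (sole → essential)
  5 | 0-01  (sole → essential)
  8 | -00-  (sole → essential)
  9 | -0-1,-00-
  11 | -0-1,1-11
  14 | 111-  (sole → essential)
  15 | 1-11,111-
Essential prime implicants: -0-1, -00-, 0-01, 111-

4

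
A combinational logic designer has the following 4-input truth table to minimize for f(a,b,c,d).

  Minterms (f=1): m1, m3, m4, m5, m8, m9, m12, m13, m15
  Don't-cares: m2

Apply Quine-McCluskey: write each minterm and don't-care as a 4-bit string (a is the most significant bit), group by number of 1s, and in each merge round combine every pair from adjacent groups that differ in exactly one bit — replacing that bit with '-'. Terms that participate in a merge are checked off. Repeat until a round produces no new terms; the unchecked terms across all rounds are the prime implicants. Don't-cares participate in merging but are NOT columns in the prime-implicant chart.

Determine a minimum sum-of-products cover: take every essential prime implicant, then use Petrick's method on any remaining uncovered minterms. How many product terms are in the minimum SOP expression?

size-2^0 implicants → 0001(✓)  0010(✓)  0011(✓)  0100(✓)  0101(✓)  1000(✓)  1001(✓)  1100(✓)  1101(✓)  1111(✓)
size-2^1 implicants → -001(✓)  -100(✓)  -101(✓)  0-01(✓)  00-1  001-  010-(✓)  1-00(✓)  1-01(✓)  100-(✓)  11-1  110-(✓)
size-2^2 implicants → --01  -10-  1-0-
Unchecked terms (primes): --01, -10-, 00-1, 001-, 1-0-, 11-1
Minterm coverage:
  m1 ⊆ --01,00-1
  m3 ⊆ 00-1,001-
  m4 ⊆ -10- [E]
  m5 ⊆ --01,-10-
  m8 ⊆ 1-0- [E]
  m9 ⊆ --01,1-0-
  m12 ⊆ -10-,1-0-
  m13 ⊆ --01,-10-,1-0-,11-1
  m15 ⊆ 11-1 [E]
E = {-10-, 1-0-, 11-1}
Petrick residual → 00-1
Cover = bc' + a'b'd + ac' + abd  |cover|=4

4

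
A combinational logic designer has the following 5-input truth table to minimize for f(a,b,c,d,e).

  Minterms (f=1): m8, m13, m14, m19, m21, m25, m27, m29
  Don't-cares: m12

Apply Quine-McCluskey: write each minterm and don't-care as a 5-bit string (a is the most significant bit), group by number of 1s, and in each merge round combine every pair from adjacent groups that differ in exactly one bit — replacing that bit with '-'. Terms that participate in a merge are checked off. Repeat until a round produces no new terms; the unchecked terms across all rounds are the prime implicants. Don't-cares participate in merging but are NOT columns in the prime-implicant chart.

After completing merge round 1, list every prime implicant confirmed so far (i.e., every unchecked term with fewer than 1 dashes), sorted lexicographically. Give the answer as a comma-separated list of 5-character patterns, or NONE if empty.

Round 0: 01000✓ 01100✓ 01101✓ 01110✓ 10011✓ 10101✓ 11001✓ 11011✓ 11101✓
Round 1: -1101 01-00 011-0 0110- 1-011 1-101 11-01 110-1
PIs = {-1101, 01-00, 011-0, 0110-, 1-011, 1-101, 11-01, 110-1}

NONE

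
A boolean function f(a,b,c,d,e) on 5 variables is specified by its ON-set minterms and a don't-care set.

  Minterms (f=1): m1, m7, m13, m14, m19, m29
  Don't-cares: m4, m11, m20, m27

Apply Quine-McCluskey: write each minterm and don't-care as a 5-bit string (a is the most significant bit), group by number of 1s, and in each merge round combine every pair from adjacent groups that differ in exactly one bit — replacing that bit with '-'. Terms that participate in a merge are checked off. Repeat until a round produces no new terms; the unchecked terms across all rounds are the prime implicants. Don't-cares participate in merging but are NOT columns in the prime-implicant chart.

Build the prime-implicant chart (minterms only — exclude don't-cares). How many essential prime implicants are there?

Round 0: 00001 00100✓ 00111 01011✓ 01101✓ 01110 10011✓ 10100✓ 11011✓ 11101✓
Round 1: -0100 -1011 -1101 1-011
PIs = {-0100, -1011, -1101, 00001, 00111, 01110, 1-011}
Coverage chart:
  m1: 00001 ←essential
  m7: 00111 ←essential
  m13: -1101 ←essential
  m14: 01110 ←essential
  m19: 1-011 ←essential
  m29: -1101 ←essential
Essential: -1101, 00001, 00111, 01110, 1-011

5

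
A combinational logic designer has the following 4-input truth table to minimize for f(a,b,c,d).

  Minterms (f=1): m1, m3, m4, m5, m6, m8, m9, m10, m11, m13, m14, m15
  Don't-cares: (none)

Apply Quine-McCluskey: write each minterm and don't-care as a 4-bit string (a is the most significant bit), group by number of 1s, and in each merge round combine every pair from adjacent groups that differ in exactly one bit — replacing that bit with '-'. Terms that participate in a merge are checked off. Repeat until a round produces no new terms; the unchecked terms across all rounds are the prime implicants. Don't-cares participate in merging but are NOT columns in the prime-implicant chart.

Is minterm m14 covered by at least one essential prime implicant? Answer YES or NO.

Round 0: 0001✓ 0011✓ 0100✓ 0101✓ 0110✓ 1000✓ 1001✓ 1010✓ 1011✓ 1101✓ 1110✓ 1111✓
Round 1: -001✓ -011✓ -101✓ -110 0-01✓ 00-1✓ 01-0 010- 1-01✓ 1-10✓ 1-11✓ 10-0✓ 10-1✓ 100-✓ 101-✓ 11-1✓ 111-✓
Round 2: --01 -0-1 1--1 1-1- 10--
PIs = {--01, -0-1, -110, 01-0, 010-, 1--1, 1-1-, 10--}
Coverage chart:
  m1: --01,-0-1
  m3: -0-1 ←essential
  m4: 01-0,010-
  m5: --01,010-
  m6: -110,01-0
  m8: 10-- ←essential
  m9: --01,-0-1,1--1,10--
  m10: 1-1-,10--
  m11: -0-1,1--1,1-1-,10--
  m13: --01,1--1
  m14: -110,1-1-
  m15: 1--1,1-1-
Essential: -0-1, 10--

NO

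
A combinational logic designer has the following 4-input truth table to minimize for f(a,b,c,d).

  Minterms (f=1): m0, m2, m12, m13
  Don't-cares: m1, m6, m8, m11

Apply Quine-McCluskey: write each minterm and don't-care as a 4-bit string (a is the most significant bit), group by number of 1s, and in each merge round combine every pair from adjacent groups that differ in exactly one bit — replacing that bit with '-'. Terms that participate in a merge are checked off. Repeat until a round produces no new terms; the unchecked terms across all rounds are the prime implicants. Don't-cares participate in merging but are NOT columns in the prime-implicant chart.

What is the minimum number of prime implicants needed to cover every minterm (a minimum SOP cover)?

2

Round 0: 0000✓ 0001✓ 0010✓ 0110✓ 1000✓ 1011 1100✓ 1101✓
Round 1: -000 0-10 00-0 000- 1-00 110-
PIs = {-000, 0-10, 00-0, 000-, 1-00, 1011, 110-}
Coverage chart:
  m0: -000,00-0,000-
  m2: 0-10,00-0
  m12: 1-00,110-
  m13: 110- ←essential
Essential: 110-
Petrick residual → 00-0
Min cover (2 terms): a'b'd' + abc'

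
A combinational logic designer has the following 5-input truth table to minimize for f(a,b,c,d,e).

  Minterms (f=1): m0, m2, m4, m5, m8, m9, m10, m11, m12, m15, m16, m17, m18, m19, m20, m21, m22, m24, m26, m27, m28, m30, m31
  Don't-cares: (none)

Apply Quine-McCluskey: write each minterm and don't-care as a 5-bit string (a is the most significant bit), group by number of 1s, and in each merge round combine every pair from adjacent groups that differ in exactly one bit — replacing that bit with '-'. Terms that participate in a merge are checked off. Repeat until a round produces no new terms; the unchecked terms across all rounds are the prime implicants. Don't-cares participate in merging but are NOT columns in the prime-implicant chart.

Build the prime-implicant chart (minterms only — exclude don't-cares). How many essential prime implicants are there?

6

size-2^0 implicants → 00000(✓)  00010(✓)  00100(✓)  00101(✓)  01000(✓)  01001(✓)  01010(✓)  01011(✓)  01100(✓)  01111(✓)  10000(✓)  10001(✓)  10010(✓)  10011(✓)  10100(✓)  10101(✓)  10110(✓)  11000(✓)  11010(✓)  11011(✓)  11100(✓)  11110(✓)  11111(✓)
size-2^1 implicants → -0000(✓)  -0010(✓)  -0100(✓)  -0101(✓)  -1000(✓)  -1010(✓)  -1011(✓)  -1100(✓)  -1111(✓)  0-000(✓)  0-010(✓)  0-100(✓)  00-00(✓)  000-0(✓)  0010-(✓)  01-00(✓)  01-11(✓)  010-0(✓)  010-1(✓)  0100-(✓)  0101-(✓)  1-000(✓)  1-010(✓)  1-011(✓)  1-100(✓)  1-110(✓)  10-00(✓)  10-01(✓)  10-10(✓)  100-0(✓)  100-1(✓)  1000-(✓)  1001-(✓)  101-0(✓)  1010-(✓)  11-00(✓)  11-10(✓)  11-11(✓)  110-0(✓)  1101-(✓)  111-0(✓)  1111-(✓)
size-2^2 implicants → --000(✓)  --010(✓)  --100(✓)  -0-00(✓)  -00-0(✓)  -010-  -1-00(✓)  -1-11  -10-0(✓)  -101-  0--00(✓)  0-0-0(✓)  010--  1--00(✓)  1--10(✓)  1-0-0(✓)  1-01-  1-1-0(✓)  10--0(✓)  10-0-  100--  11--0(✓)  11-1-
size-2^3 implicants → ---00  --0-0  1---0
Unchecked terms (primes): ---00, --0-0, -010-, -1-11, -101-, 010--, 1---0, 1-01-, 10-0-, 100--, 11-1-
Minterm coverage:
  m0 ⊆ ---00,--0-0
  m2 ⊆ --0-0 [E]
  m4 ⊆ ---00,-010-
  m5 ⊆ -010- [E]
  m8 ⊆ ---00,--0-0,010--
  m9 ⊆ 010-- [E]
  m10 ⊆ --0-0,-101-,010--
  m11 ⊆ -1-11,-101-,010--
  m12 ⊆ ---00 [E]
  m15 ⊆ -1-11 [E]
  m16 ⊆ ---00,--0-0,1---0,10-0-,100--
  m17 ⊆ 10-0-,100--
  m18 ⊆ --0-0,1---0,1-01-,100--
  m19 ⊆ 1-01-,100--
  m20 ⊆ ---00,-010-,1---0,10-0-
  m21 ⊆ -010-,10-0-
  m22 ⊆ 1---0 [E]
  m24 ⊆ ---00,--0-0,1---0
  m26 ⊆ --0-0,-101-,1---0,1-01-,11-1-
  m27 ⊆ -1-11,-101-,1-01-,11-1-
  m28 ⊆ ---00,1---0
  m30 ⊆ 1---0,11-1-
  m31 ⊆ -1-11,11-1-
E = {---00, --0-0, -010-, -1-11, 010--, 1---0}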